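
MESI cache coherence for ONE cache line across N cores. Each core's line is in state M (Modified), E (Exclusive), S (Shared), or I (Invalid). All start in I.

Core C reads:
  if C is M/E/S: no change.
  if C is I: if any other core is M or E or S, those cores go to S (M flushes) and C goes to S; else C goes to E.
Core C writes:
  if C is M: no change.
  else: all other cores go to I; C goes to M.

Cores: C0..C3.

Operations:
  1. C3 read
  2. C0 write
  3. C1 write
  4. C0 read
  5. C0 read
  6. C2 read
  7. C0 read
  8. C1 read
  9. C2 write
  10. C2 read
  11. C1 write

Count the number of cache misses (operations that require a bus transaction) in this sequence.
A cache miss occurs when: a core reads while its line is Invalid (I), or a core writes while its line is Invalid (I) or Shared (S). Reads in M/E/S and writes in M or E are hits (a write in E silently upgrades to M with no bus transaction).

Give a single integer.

Answer: 7

Derivation:
Op 1: C3 read [C3 read from I: no other sharers -> C3=E (exclusive)] -> [I,I,I,E] [MISS #1: read from I]
Op 2: C0 write [C0 write: invalidate ['C3=E'] -> C0=M] -> [M,I,I,I] [MISS #2: write from I]
Op 3: C1 write [C1 write: invalidate ['C0=M'] -> C1=M] -> [I,M,I,I] [MISS #3: write from I]
Op 4: C0 read [C0 read from I: others=['C1=M'] -> C0=S, others downsized to S] -> [S,S,I,I] [MISS #4: read from I]
Op 5: C0 read [C0 read: already in S, no change] -> [S,S,I,I] [hit: read from S]
Op 6: C2 read [C2 read from I: others=['C0=S', 'C1=S'] -> C2=S, others downsized to S] -> [S,S,S,I] [MISS #5: read from I]
Op 7: C0 read [C0 read: already in S, no change] -> [S,S,S,I] [hit: read from S]
Op 8: C1 read [C1 read: already in S, no change] -> [S,S,S,I] [hit: read from S]
Op 9: C2 write [C2 write: invalidate ['C0=S', 'C1=S'] -> C2=M] -> [I,I,M,I] [MISS #6: write from S]
Op 10: C2 read [C2 read: already in M, no change] -> [I,I,M,I] [hit: read from M]
Op 11: C1 write [C1 write: invalidate ['C2=M'] -> C1=M] -> [I,M,I,I] [MISS #7: write from I]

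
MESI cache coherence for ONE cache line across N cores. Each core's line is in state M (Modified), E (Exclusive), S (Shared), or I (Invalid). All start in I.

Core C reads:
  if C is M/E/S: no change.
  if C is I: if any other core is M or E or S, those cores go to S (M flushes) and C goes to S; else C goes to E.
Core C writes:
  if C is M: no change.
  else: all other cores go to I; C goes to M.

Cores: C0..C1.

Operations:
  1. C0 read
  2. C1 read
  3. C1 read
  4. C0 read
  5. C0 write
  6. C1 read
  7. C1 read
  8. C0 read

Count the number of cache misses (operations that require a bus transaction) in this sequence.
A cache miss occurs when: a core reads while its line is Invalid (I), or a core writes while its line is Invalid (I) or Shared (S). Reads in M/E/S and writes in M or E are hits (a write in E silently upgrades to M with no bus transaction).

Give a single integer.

Op 1: C0 read [C0 read from I: no other sharers -> C0=E (exclusive)] -> [E,I] [MISS #1: read from I]
Op 2: C1 read [C1 read from I: others=['C0=E'] -> C1=S, others downsized to S] -> [S,S] [MISS #2: read from I]
Op 3: C1 read [C1 read: already in S, no change] -> [S,S] [hit: read from S]
Op 4: C0 read [C0 read: already in S, no change] -> [S,S] [hit: read from S]
Op 5: C0 write [C0 write: invalidate ['C1=S'] -> C0=M] -> [M,I] [MISS #3: write from S]
Op 6: C1 read [C1 read from I: others=['C0=M'] -> C1=S, others downsized to S] -> [S,S] [MISS #4: read from I]
Op 7: C1 read [C1 read: already in S, no change] -> [S,S] [hit: read from S]
Op 8: C0 read [C0 read: already in S, no change] -> [S,S] [hit: read from S]

Answer: 4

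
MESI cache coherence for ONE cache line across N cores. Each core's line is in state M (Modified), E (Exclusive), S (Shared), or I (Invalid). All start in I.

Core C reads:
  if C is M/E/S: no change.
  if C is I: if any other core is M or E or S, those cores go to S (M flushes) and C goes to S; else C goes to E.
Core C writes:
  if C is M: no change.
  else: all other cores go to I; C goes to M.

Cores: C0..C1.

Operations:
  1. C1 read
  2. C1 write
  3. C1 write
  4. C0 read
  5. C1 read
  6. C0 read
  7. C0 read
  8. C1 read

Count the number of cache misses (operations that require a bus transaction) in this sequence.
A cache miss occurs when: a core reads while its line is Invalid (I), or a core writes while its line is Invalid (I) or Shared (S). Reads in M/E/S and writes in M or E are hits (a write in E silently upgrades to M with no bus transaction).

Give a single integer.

Op 1: C1 read [C1 read from I: no other sharers -> C1=E (exclusive)] -> [I,E] [MISS #1: read from I]
Op 2: C1 write [C1 write: invalidate none -> C1=M] -> [I,M] [hit: write from E is a silent E->M upgrade, no bus transaction]
Op 3: C1 write [C1 write: already M (modified), no change] -> [I,M] [hit: write from M]
Op 4: C0 read [C0 read from I: others=['C1=M'] -> C0=S, others downsized to S] -> [S,S] [MISS #2: read from I]
Op 5: C1 read [C1 read: already in S, no change] -> [S,S] [hit: read from S]
Op 6: C0 read [C0 read: already in S, no change] -> [S,S] [hit: read from S]
Op 7: C0 read [C0 read: already in S, no change] -> [S,S] [hit: read from S]
Op 8: C1 read [C1 read: already in S, no change] -> [S,S] [hit: read from S]

Answer: 2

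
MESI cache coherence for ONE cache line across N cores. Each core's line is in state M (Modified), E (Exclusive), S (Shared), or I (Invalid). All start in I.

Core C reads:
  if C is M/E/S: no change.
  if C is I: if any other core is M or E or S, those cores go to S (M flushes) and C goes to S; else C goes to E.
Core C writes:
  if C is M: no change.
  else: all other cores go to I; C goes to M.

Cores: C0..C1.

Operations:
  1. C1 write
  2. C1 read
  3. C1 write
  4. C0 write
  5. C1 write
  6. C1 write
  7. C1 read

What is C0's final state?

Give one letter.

Op 1: C1 write [C1 write: invalidate none -> C1=M] -> [I,M]
Op 2: C1 read [C1 read: already in M, no change] -> [I,M]
Op 3: C1 write [C1 write: already M (modified), no change] -> [I,M]
Op 4: C0 write [C0 write: invalidate ['C1=M'] -> C0=M] -> [M,I]
Op 5: C1 write [C1 write: invalidate ['C0=M'] -> C1=M] -> [I,M]
Op 6: C1 write [C1 write: already M (modified), no change] -> [I,M]
Op 7: C1 read [C1 read: already in M, no change] -> [I,M]

Answer: I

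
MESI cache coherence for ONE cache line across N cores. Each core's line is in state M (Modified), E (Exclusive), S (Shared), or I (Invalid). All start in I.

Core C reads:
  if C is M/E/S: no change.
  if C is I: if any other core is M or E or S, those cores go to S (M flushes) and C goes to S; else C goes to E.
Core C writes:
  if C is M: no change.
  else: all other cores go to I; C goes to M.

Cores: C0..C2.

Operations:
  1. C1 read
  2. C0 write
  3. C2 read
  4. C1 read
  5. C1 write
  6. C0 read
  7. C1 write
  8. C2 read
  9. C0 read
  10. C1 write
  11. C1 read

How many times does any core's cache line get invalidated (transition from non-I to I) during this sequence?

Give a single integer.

Answer: 6

Derivation:
Op 1: C1 read [C1 read from I: no other sharers -> C1=E (exclusive)] -> [I,E,I] (invalidations this op: 0; running total: 0)
Op 2: C0 write [C0 write: invalidate ['C1=E'] -> C0=M] -> [M,I,I] (invalidations this op: 1; running total: 1)
Op 3: C2 read [C2 read from I: others=['C0=M'] -> C2=S, others downsized to S] -> [S,I,S] (invalidations this op: 0; running total: 1)
Op 4: C1 read [C1 read from I: others=['C0=S', 'C2=S'] -> C1=S, others downsized to S] -> [S,S,S] (invalidations this op: 0; running total: 1)
Op 5: C1 write [C1 write: invalidate ['C0=S', 'C2=S'] -> C1=M] -> [I,M,I] (invalidations this op: 2; running total: 3)
Op 6: C0 read [C0 read from I: others=['C1=M'] -> C0=S, others downsized to S] -> [S,S,I] (invalidations this op: 0; running total: 3)
Op 7: C1 write [C1 write: invalidate ['C0=S'] -> C1=M] -> [I,M,I] (invalidations this op: 1; running total: 4)
Op 8: C2 read [C2 read from I: others=['C1=M'] -> C2=S, others downsized to S] -> [I,S,S] (invalidations this op: 0; running total: 4)
Op 9: C0 read [C0 read from I: others=['C1=S', 'C2=S'] -> C0=S, others downsized to S] -> [S,S,S] (invalidations this op: 0; running total: 4)
Op 10: C1 write [C1 write: invalidate ['C0=S', 'C2=S'] -> C1=M] -> [I,M,I] (invalidations this op: 2; running total: 6)
Op 11: C1 read [C1 read: already in M, no change] -> [I,M,I] (invalidations this op: 0; running total: 6)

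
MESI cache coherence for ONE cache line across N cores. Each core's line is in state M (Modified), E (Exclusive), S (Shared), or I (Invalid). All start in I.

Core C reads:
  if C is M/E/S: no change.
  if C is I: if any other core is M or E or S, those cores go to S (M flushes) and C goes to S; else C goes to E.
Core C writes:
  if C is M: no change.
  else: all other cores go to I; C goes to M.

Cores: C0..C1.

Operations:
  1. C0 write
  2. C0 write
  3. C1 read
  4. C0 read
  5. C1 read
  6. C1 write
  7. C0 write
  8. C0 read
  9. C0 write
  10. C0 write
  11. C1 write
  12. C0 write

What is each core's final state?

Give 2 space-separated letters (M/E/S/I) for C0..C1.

Op 1: C0 write [C0 write: invalidate none -> C0=M] -> [M,I]
Op 2: C0 write [C0 write: already M (modified), no change] -> [M,I]
Op 3: C1 read [C1 read from I: others=['C0=M'] -> C1=S, others downsized to S] -> [S,S]
Op 4: C0 read [C0 read: already in S, no change] -> [S,S]
Op 5: C1 read [C1 read: already in S, no change] -> [S,S]
Op 6: C1 write [C1 write: invalidate ['C0=S'] -> C1=M] -> [I,M]
Op 7: C0 write [C0 write: invalidate ['C1=M'] -> C0=M] -> [M,I]
Op 8: C0 read [C0 read: already in M, no change] -> [M,I]
Op 9: C0 write [C0 write: already M (modified), no change] -> [M,I]
Op 10: C0 write [C0 write: already M (modified), no change] -> [M,I]
Op 11: C1 write [C1 write: invalidate ['C0=M'] -> C1=M] -> [I,M]
Op 12: C0 write [C0 write: invalidate ['C1=M'] -> C0=M] -> [M,I]

Answer: M I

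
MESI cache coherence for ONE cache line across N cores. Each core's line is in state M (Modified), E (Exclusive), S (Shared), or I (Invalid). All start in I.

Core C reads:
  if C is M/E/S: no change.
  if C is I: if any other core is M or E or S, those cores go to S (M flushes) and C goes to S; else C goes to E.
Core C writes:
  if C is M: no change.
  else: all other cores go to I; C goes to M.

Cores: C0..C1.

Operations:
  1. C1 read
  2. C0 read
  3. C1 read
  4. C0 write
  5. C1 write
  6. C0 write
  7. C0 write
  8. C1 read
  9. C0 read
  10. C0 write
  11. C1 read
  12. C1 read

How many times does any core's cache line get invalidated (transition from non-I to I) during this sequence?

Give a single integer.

Answer: 4

Derivation:
Op 1: C1 read [C1 read from I: no other sharers -> C1=E (exclusive)] -> [I,E] (invalidations this op: 0; running total: 0)
Op 2: C0 read [C0 read from I: others=['C1=E'] -> C0=S, others downsized to S] -> [S,S] (invalidations this op: 0; running total: 0)
Op 3: C1 read [C1 read: already in S, no change] -> [S,S] (invalidations this op: 0; running total: 0)
Op 4: C0 write [C0 write: invalidate ['C1=S'] -> C0=M] -> [M,I] (invalidations this op: 1; running total: 1)
Op 5: C1 write [C1 write: invalidate ['C0=M'] -> C1=M] -> [I,M] (invalidations this op: 1; running total: 2)
Op 6: C0 write [C0 write: invalidate ['C1=M'] -> C0=M] -> [M,I] (invalidations this op: 1; running total: 3)
Op 7: C0 write [C0 write: already M (modified), no change] -> [M,I] (invalidations this op: 0; running total: 3)
Op 8: C1 read [C1 read from I: others=['C0=M'] -> C1=S, others downsized to S] -> [S,S] (invalidations this op: 0; running total: 3)
Op 9: C0 read [C0 read: already in S, no change] -> [S,S] (invalidations this op: 0; running total: 3)
Op 10: C0 write [C0 write: invalidate ['C1=S'] -> C0=M] -> [M,I] (invalidations this op: 1; running total: 4)
Op 11: C1 read [C1 read from I: others=['C0=M'] -> C1=S, others downsized to S] -> [S,S] (invalidations this op: 0; running total: 4)
Op 12: C1 read [C1 read: already in S, no change] -> [S,S] (invalidations this op: 0; running total: 4)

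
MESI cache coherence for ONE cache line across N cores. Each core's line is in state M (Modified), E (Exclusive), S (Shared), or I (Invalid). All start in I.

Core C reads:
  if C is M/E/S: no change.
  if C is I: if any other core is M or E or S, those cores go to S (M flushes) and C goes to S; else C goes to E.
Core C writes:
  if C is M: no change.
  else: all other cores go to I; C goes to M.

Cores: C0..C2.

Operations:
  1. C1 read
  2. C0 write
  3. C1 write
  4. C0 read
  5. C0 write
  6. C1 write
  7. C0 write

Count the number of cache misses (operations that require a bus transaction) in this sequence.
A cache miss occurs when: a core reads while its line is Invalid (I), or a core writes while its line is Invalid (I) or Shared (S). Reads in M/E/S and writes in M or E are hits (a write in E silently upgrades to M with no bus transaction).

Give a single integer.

Answer: 7

Derivation:
Op 1: C1 read [C1 read from I: no other sharers -> C1=E (exclusive)] -> [I,E,I] [MISS #1: read from I]
Op 2: C0 write [C0 write: invalidate ['C1=E'] -> C0=M] -> [M,I,I] [MISS #2: write from I]
Op 3: C1 write [C1 write: invalidate ['C0=M'] -> C1=M] -> [I,M,I] [MISS #3: write from I]
Op 4: C0 read [C0 read from I: others=['C1=M'] -> C0=S, others downsized to S] -> [S,S,I] [MISS #4: read from I]
Op 5: C0 write [C0 write: invalidate ['C1=S'] -> C0=M] -> [M,I,I] [MISS #5: write from S]
Op 6: C1 write [C1 write: invalidate ['C0=M'] -> C1=M] -> [I,M,I] [MISS #6: write from I]
Op 7: C0 write [C0 write: invalidate ['C1=M'] -> C0=M] -> [M,I,I] [MISS #7: write from I]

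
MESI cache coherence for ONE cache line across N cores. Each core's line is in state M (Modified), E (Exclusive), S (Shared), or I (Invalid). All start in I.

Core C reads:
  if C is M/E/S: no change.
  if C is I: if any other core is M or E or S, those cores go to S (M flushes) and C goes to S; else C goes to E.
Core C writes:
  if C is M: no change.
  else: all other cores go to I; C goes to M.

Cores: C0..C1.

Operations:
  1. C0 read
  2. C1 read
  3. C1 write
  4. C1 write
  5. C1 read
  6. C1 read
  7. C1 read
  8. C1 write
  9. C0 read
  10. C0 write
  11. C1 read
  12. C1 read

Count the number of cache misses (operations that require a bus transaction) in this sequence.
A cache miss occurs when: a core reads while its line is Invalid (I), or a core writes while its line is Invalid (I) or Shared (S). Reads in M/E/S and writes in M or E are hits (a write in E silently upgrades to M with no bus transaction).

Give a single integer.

Answer: 6

Derivation:
Op 1: C0 read [C0 read from I: no other sharers -> C0=E (exclusive)] -> [E,I] [MISS #1: read from I]
Op 2: C1 read [C1 read from I: others=['C0=E'] -> C1=S, others downsized to S] -> [S,S] [MISS #2: read from I]
Op 3: C1 write [C1 write: invalidate ['C0=S'] -> C1=M] -> [I,M] [MISS #3: write from S]
Op 4: C1 write [C1 write: already M (modified), no change] -> [I,M] [hit: write from M]
Op 5: C1 read [C1 read: already in M, no change] -> [I,M] [hit: read from M]
Op 6: C1 read [C1 read: already in M, no change] -> [I,M] [hit: read from M]
Op 7: C1 read [C1 read: already in M, no change] -> [I,M] [hit: read from M]
Op 8: C1 write [C1 write: already M (modified), no change] -> [I,M] [hit: write from M]
Op 9: C0 read [C0 read from I: others=['C1=M'] -> C0=S, others downsized to S] -> [S,S] [MISS #4: read from I]
Op 10: C0 write [C0 write: invalidate ['C1=S'] -> C0=M] -> [M,I] [MISS #5: write from S]
Op 11: C1 read [C1 read from I: others=['C0=M'] -> C1=S, others downsized to S] -> [S,S] [MISS #6: read from I]
Op 12: C1 read [C1 read: already in S, no change] -> [S,S] [hit: read from S]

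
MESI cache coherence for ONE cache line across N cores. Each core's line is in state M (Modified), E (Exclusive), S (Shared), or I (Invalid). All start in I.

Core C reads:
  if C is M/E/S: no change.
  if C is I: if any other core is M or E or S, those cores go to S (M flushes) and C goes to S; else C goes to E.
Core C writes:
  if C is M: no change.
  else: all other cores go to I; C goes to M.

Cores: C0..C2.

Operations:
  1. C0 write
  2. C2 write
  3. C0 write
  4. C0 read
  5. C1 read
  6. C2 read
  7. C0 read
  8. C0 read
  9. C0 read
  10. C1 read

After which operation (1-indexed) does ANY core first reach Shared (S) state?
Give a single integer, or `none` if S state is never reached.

Answer: 5

Derivation:
Op 1: C0 write [C0 write: invalidate none -> C0=M] -> [M,I,I]
Op 2: C2 write [C2 write: invalidate ['C0=M'] -> C2=M] -> [I,I,M]
Op 3: C0 write [C0 write: invalidate ['C2=M'] -> C0=M] -> [M,I,I]
Op 4: C0 read [C0 read: already in M, no change] -> [M,I,I]
Op 5: C1 read [C1 read from I: others=['C0=M'] -> C1=S, others downsized to S] -> [S,S,I]
  -> First S state at op 5; remaining ops need not be traced.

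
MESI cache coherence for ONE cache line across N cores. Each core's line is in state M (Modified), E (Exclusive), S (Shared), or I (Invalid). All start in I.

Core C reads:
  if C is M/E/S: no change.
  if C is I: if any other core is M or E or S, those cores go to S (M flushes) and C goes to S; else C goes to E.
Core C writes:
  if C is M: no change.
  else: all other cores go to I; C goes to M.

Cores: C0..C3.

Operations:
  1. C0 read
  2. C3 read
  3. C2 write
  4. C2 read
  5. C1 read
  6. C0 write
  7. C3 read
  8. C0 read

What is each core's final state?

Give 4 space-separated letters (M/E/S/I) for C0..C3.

Op 1: C0 read [C0 read from I: no other sharers -> C0=E (exclusive)] -> [E,I,I,I]
Op 2: C3 read [C3 read from I: others=['C0=E'] -> C3=S, others downsized to S] -> [S,I,I,S]
Op 3: C2 write [C2 write: invalidate ['C0=S', 'C3=S'] -> C2=M] -> [I,I,M,I]
Op 4: C2 read [C2 read: already in M, no change] -> [I,I,M,I]
Op 5: C1 read [C1 read from I: others=['C2=M'] -> C1=S, others downsized to S] -> [I,S,S,I]
Op 6: C0 write [C0 write: invalidate ['C1=S', 'C2=S'] -> C0=M] -> [M,I,I,I]
Op 7: C3 read [C3 read from I: others=['C0=M'] -> C3=S, others downsized to S] -> [S,I,I,S]
Op 8: C0 read [C0 read: already in S, no change] -> [S,I,I,S]

Answer: S I I S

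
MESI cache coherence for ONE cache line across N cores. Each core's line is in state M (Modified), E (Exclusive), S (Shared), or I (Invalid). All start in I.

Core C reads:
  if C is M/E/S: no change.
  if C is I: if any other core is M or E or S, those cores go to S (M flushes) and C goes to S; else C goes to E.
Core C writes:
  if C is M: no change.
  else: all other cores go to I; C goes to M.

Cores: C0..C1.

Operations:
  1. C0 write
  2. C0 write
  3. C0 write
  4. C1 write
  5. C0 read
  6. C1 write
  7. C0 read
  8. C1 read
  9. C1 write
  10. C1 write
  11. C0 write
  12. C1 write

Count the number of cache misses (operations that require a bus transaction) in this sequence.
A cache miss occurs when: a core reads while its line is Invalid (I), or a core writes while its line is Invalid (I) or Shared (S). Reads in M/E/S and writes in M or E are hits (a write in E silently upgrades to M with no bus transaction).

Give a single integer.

Answer: 8

Derivation:
Op 1: C0 write [C0 write: invalidate none -> C0=M] -> [M,I] [MISS #1: write from I]
Op 2: C0 write [C0 write: already M (modified), no change] -> [M,I] [hit: write from M]
Op 3: C0 write [C0 write: already M (modified), no change] -> [M,I] [hit: write from M]
Op 4: C1 write [C1 write: invalidate ['C0=M'] -> C1=M] -> [I,M] [MISS #2: write from I]
Op 5: C0 read [C0 read from I: others=['C1=M'] -> C0=S, others downsized to S] -> [S,S] [MISS #3: read from I]
Op 6: C1 write [C1 write: invalidate ['C0=S'] -> C1=M] -> [I,M] [MISS #4: write from S]
Op 7: C0 read [C0 read from I: others=['C1=M'] -> C0=S, others downsized to S] -> [S,S] [MISS #5: read from I]
Op 8: C1 read [C1 read: already in S, no change] -> [S,S] [hit: read from S]
Op 9: C1 write [C1 write: invalidate ['C0=S'] -> C1=M] -> [I,M] [MISS #6: write from S]
Op 10: C1 write [C1 write: already M (modified), no change] -> [I,M] [hit: write from M]
Op 11: C0 write [C0 write: invalidate ['C1=M'] -> C0=M] -> [M,I] [MISS #7: write from I]
Op 12: C1 write [C1 write: invalidate ['C0=M'] -> C1=M] -> [I,M] [MISS #8: write from I]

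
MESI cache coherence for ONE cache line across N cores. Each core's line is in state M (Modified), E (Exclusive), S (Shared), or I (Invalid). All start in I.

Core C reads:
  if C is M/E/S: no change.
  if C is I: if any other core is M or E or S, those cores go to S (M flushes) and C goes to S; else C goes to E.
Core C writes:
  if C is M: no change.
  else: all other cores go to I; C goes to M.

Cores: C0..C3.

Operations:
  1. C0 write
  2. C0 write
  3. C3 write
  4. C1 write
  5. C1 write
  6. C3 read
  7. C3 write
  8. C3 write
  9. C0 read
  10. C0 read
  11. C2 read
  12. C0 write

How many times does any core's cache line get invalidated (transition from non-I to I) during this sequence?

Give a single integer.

Op 1: C0 write [C0 write: invalidate none -> C0=M] -> [M,I,I,I] (invalidations this op: 0; running total: 0)
Op 2: C0 write [C0 write: already M (modified), no change] -> [M,I,I,I] (invalidations this op: 0; running total: 0)
Op 3: C3 write [C3 write: invalidate ['C0=M'] -> C3=M] -> [I,I,I,M] (invalidations this op: 1; running total: 1)
Op 4: C1 write [C1 write: invalidate ['C3=M'] -> C1=M] -> [I,M,I,I] (invalidations this op: 1; running total: 2)
Op 5: C1 write [C1 write: already M (modified), no change] -> [I,M,I,I] (invalidations this op: 0; running total: 2)
Op 6: C3 read [C3 read from I: others=['C1=M'] -> C3=S, others downsized to S] -> [I,S,I,S] (invalidations this op: 0; running total: 2)
Op 7: C3 write [C3 write: invalidate ['C1=S'] -> C3=M] -> [I,I,I,M] (invalidations this op: 1; running total: 3)
Op 8: C3 write [C3 write: already M (modified), no change] -> [I,I,I,M] (invalidations this op: 0; running total: 3)
Op 9: C0 read [C0 read from I: others=['C3=M'] -> C0=S, others downsized to S] -> [S,I,I,S] (invalidations this op: 0; running total: 3)
Op 10: C0 read [C0 read: already in S, no change] -> [S,I,I,S] (invalidations this op: 0; running total: 3)
Op 11: C2 read [C2 read from I: others=['C0=S', 'C3=S'] -> C2=S, others downsized to S] -> [S,I,S,S] (invalidations this op: 0; running total: 3)
Op 12: C0 write [C0 write: invalidate ['C2=S', 'C3=S'] -> C0=M] -> [M,I,I,I] (invalidations this op: 2; running total: 5)

Answer: 5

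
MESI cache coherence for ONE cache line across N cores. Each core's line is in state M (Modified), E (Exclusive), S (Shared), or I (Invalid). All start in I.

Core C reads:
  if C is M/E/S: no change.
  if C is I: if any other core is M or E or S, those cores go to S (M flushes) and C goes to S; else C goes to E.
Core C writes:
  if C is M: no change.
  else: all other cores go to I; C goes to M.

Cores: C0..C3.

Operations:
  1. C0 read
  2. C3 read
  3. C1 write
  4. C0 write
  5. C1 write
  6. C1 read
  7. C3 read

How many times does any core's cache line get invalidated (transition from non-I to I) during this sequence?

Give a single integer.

Op 1: C0 read [C0 read from I: no other sharers -> C0=E (exclusive)] -> [E,I,I,I] (invalidations this op: 0; running total: 0)
Op 2: C3 read [C3 read from I: others=['C0=E'] -> C3=S, others downsized to S] -> [S,I,I,S] (invalidations this op: 0; running total: 0)
Op 3: C1 write [C1 write: invalidate ['C0=S', 'C3=S'] -> C1=M] -> [I,M,I,I] (invalidations this op: 2; running total: 2)
Op 4: C0 write [C0 write: invalidate ['C1=M'] -> C0=M] -> [M,I,I,I] (invalidations this op: 1; running total: 3)
Op 5: C1 write [C1 write: invalidate ['C0=M'] -> C1=M] -> [I,M,I,I] (invalidations this op: 1; running total: 4)
Op 6: C1 read [C1 read: already in M, no change] -> [I,M,I,I] (invalidations this op: 0; running total: 4)
Op 7: C3 read [C3 read from I: others=['C1=M'] -> C3=S, others downsized to S] -> [I,S,I,S] (invalidations this op: 0; running total: 4)

Answer: 4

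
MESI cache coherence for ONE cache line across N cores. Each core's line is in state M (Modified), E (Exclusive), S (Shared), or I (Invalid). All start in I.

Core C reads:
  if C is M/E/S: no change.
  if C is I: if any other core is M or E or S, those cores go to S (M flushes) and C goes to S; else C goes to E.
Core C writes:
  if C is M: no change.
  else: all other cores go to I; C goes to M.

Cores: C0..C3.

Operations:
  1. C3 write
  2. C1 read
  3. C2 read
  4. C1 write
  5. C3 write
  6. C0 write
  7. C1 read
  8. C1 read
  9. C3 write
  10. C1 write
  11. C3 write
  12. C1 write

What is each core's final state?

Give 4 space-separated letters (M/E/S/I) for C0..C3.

Op 1: C3 write [C3 write: invalidate none -> C3=M] -> [I,I,I,M]
Op 2: C1 read [C1 read from I: others=['C3=M'] -> C1=S, others downsized to S] -> [I,S,I,S]
Op 3: C2 read [C2 read from I: others=['C1=S', 'C3=S'] -> C2=S, others downsized to S] -> [I,S,S,S]
Op 4: C1 write [C1 write: invalidate ['C2=S', 'C3=S'] -> C1=M] -> [I,M,I,I]
Op 5: C3 write [C3 write: invalidate ['C1=M'] -> C3=M] -> [I,I,I,M]
Op 6: C0 write [C0 write: invalidate ['C3=M'] -> C0=M] -> [M,I,I,I]
Op 7: C1 read [C1 read from I: others=['C0=M'] -> C1=S, others downsized to S] -> [S,S,I,I]
Op 8: C1 read [C1 read: already in S, no change] -> [S,S,I,I]
Op 9: C3 write [C3 write: invalidate ['C0=S', 'C1=S'] -> C3=M] -> [I,I,I,M]
Op 10: C1 write [C1 write: invalidate ['C3=M'] -> C1=M] -> [I,M,I,I]
Op 11: C3 write [C3 write: invalidate ['C1=M'] -> C3=M] -> [I,I,I,M]
Op 12: C1 write [C1 write: invalidate ['C3=M'] -> C1=M] -> [I,M,I,I]

Answer: I M I I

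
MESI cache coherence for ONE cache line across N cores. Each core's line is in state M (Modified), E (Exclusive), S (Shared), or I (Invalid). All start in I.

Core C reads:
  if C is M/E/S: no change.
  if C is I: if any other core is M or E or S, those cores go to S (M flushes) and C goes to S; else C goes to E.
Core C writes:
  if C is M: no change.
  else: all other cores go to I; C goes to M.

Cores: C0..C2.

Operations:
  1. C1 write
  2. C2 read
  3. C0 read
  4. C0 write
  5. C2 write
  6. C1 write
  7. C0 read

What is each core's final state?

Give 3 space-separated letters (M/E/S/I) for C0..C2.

Op 1: C1 write [C1 write: invalidate none -> C1=M] -> [I,M,I]
Op 2: C2 read [C2 read from I: others=['C1=M'] -> C2=S, others downsized to S] -> [I,S,S]
Op 3: C0 read [C0 read from I: others=['C1=S', 'C2=S'] -> C0=S, others downsized to S] -> [S,S,S]
Op 4: C0 write [C0 write: invalidate ['C1=S', 'C2=S'] -> C0=M] -> [M,I,I]
Op 5: C2 write [C2 write: invalidate ['C0=M'] -> C2=M] -> [I,I,M]
Op 6: C1 write [C1 write: invalidate ['C2=M'] -> C1=M] -> [I,M,I]
Op 7: C0 read [C0 read from I: others=['C1=M'] -> C0=S, others downsized to S] -> [S,S,I]

Answer: S S I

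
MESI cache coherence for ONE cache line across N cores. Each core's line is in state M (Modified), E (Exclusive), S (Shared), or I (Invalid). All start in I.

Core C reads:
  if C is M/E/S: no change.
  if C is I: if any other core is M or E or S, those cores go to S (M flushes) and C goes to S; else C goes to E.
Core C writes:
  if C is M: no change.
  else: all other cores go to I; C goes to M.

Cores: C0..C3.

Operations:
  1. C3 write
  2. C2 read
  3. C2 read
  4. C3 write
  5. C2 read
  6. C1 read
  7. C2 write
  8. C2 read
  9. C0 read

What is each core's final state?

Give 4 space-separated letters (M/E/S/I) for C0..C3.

Op 1: C3 write [C3 write: invalidate none -> C3=M] -> [I,I,I,M]
Op 2: C2 read [C2 read from I: others=['C3=M'] -> C2=S, others downsized to S] -> [I,I,S,S]
Op 3: C2 read [C2 read: already in S, no change] -> [I,I,S,S]
Op 4: C3 write [C3 write: invalidate ['C2=S'] -> C3=M] -> [I,I,I,M]
Op 5: C2 read [C2 read from I: others=['C3=M'] -> C2=S, others downsized to S] -> [I,I,S,S]
Op 6: C1 read [C1 read from I: others=['C2=S', 'C3=S'] -> C1=S, others downsized to S] -> [I,S,S,S]
Op 7: C2 write [C2 write: invalidate ['C1=S', 'C3=S'] -> C2=M] -> [I,I,M,I]
Op 8: C2 read [C2 read: already in M, no change] -> [I,I,M,I]
Op 9: C0 read [C0 read from I: others=['C2=M'] -> C0=S, others downsized to S] -> [S,I,S,I]

Answer: S I S I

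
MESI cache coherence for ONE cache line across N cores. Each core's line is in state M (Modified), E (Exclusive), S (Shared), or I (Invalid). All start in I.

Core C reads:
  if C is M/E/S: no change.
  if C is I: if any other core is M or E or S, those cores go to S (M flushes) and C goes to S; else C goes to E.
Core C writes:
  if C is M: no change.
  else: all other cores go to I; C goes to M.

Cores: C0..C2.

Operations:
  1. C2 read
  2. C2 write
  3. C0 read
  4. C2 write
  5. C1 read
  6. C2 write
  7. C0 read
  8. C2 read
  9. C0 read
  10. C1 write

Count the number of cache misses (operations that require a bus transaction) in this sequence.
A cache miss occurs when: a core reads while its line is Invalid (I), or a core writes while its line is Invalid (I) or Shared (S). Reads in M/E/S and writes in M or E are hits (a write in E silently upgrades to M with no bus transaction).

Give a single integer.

Answer: 7

Derivation:
Op 1: C2 read [C2 read from I: no other sharers -> C2=E (exclusive)] -> [I,I,E] [MISS #1: read from I]
Op 2: C2 write [C2 write: invalidate none -> C2=M] -> [I,I,M] [hit: write from E is a silent E->M upgrade, no bus transaction]
Op 3: C0 read [C0 read from I: others=['C2=M'] -> C0=S, others downsized to S] -> [S,I,S] [MISS #2: read from I]
Op 4: C2 write [C2 write: invalidate ['C0=S'] -> C2=M] -> [I,I,M] [MISS #3: write from S]
Op 5: C1 read [C1 read from I: others=['C2=M'] -> C1=S, others downsized to S] -> [I,S,S] [MISS #4: read from I]
Op 6: C2 write [C2 write: invalidate ['C1=S'] -> C2=M] -> [I,I,M] [MISS #5: write from S]
Op 7: C0 read [C0 read from I: others=['C2=M'] -> C0=S, others downsized to S] -> [S,I,S] [MISS #6: read from I]
Op 8: C2 read [C2 read: already in S, no change] -> [S,I,S] [hit: read from S]
Op 9: C0 read [C0 read: already in S, no change] -> [S,I,S] [hit: read from S]
Op 10: C1 write [C1 write: invalidate ['C0=S', 'C2=S'] -> C1=M] -> [I,M,I] [MISS #7: write from I]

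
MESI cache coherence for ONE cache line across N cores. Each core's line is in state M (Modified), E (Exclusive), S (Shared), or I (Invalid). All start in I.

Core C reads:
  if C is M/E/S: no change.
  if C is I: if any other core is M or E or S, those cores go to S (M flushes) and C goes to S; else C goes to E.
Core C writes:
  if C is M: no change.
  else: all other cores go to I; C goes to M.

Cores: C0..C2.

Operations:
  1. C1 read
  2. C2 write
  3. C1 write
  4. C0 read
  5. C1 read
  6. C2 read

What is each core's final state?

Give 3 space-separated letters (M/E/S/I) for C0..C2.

Op 1: C1 read [C1 read from I: no other sharers -> C1=E (exclusive)] -> [I,E,I]
Op 2: C2 write [C2 write: invalidate ['C1=E'] -> C2=M] -> [I,I,M]
Op 3: C1 write [C1 write: invalidate ['C2=M'] -> C1=M] -> [I,M,I]
Op 4: C0 read [C0 read from I: others=['C1=M'] -> C0=S, others downsized to S] -> [S,S,I]
Op 5: C1 read [C1 read: already in S, no change] -> [S,S,I]
Op 6: C2 read [C2 read from I: others=['C0=S', 'C1=S'] -> C2=S, others downsized to S] -> [S,S,S]

Answer: S S S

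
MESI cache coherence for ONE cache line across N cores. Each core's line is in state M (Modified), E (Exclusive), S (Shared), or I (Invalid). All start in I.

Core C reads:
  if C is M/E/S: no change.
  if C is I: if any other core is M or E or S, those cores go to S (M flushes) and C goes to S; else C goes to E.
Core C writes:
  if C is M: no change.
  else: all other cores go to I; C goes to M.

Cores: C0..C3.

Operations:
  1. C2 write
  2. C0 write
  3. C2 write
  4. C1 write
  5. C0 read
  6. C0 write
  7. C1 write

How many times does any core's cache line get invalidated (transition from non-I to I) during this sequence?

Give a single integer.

Op 1: C2 write [C2 write: invalidate none -> C2=M] -> [I,I,M,I] (invalidations this op: 0; running total: 0)
Op 2: C0 write [C0 write: invalidate ['C2=M'] -> C0=M] -> [M,I,I,I] (invalidations this op: 1; running total: 1)
Op 3: C2 write [C2 write: invalidate ['C0=M'] -> C2=M] -> [I,I,M,I] (invalidations this op: 1; running total: 2)
Op 4: C1 write [C1 write: invalidate ['C2=M'] -> C1=M] -> [I,M,I,I] (invalidations this op: 1; running total: 3)
Op 5: C0 read [C0 read from I: others=['C1=M'] -> C0=S, others downsized to S] -> [S,S,I,I] (invalidations this op: 0; running total: 3)
Op 6: C0 write [C0 write: invalidate ['C1=S'] -> C0=M] -> [M,I,I,I] (invalidations this op: 1; running total: 4)
Op 7: C1 write [C1 write: invalidate ['C0=M'] -> C1=M] -> [I,M,I,I] (invalidations this op: 1; running total: 5)

Answer: 5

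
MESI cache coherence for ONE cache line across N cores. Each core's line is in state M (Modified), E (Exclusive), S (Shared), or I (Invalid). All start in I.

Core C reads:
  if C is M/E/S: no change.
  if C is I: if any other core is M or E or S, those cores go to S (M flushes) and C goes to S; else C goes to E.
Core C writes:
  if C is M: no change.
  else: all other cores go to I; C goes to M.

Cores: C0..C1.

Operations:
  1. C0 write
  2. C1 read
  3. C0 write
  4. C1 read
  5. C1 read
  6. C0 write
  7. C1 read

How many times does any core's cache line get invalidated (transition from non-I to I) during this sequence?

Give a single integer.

Answer: 2

Derivation:
Op 1: C0 write [C0 write: invalidate none -> C0=M] -> [M,I] (invalidations this op: 0; running total: 0)
Op 2: C1 read [C1 read from I: others=['C0=M'] -> C1=S, others downsized to S] -> [S,S] (invalidations this op: 0; running total: 0)
Op 3: C0 write [C0 write: invalidate ['C1=S'] -> C0=M] -> [M,I] (invalidations this op: 1; running total: 1)
Op 4: C1 read [C1 read from I: others=['C0=M'] -> C1=S, others downsized to S] -> [S,S] (invalidations this op: 0; running total: 1)
Op 5: C1 read [C1 read: already in S, no change] -> [S,S] (invalidations this op: 0; running total: 1)
Op 6: C0 write [C0 write: invalidate ['C1=S'] -> C0=M] -> [M,I] (invalidations this op: 1; running total: 2)
Op 7: C1 read [C1 read from I: others=['C0=M'] -> C1=S, others downsized to S] -> [S,S] (invalidations this op: 0; running total: 2)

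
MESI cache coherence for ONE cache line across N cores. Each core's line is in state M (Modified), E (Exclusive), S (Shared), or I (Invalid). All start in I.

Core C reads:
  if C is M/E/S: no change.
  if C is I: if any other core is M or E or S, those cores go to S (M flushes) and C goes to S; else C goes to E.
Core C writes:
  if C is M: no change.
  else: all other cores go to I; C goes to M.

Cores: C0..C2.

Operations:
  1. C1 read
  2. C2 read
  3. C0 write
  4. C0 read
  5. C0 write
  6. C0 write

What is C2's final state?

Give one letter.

Op 1: C1 read [C1 read from I: no other sharers -> C1=E (exclusive)] -> [I,E,I]
Op 2: C2 read [C2 read from I: others=['C1=E'] -> C2=S, others downsized to S] -> [I,S,S]
Op 3: C0 write [C0 write: invalidate ['C1=S', 'C2=S'] -> C0=M] -> [M,I,I]
Op 4: C0 read [C0 read: already in M, no change] -> [M,I,I]
Op 5: C0 write [C0 write: already M (modified), no change] -> [M,I,I]
Op 6: C0 write [C0 write: already M (modified), no change] -> [M,I,I]

Answer: I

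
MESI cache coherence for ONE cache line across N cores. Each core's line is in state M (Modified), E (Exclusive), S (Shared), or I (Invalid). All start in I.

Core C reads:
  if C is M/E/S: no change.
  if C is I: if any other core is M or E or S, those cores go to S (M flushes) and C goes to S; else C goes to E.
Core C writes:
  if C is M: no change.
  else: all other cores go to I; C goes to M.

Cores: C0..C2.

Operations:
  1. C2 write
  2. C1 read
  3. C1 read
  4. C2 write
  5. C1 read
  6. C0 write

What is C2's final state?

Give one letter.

Answer: I

Derivation:
Op 1: C2 write [C2 write: invalidate none -> C2=M] -> [I,I,M]
Op 2: C1 read [C1 read from I: others=['C2=M'] -> C1=S, others downsized to S] -> [I,S,S]
Op 3: C1 read [C1 read: already in S, no change] -> [I,S,S]
Op 4: C2 write [C2 write: invalidate ['C1=S'] -> C2=M] -> [I,I,M]
Op 5: C1 read [C1 read from I: others=['C2=M'] -> C1=S, others downsized to S] -> [I,S,S]
Op 6: C0 write [C0 write: invalidate ['C1=S', 'C2=S'] -> C0=M] -> [M,I,I]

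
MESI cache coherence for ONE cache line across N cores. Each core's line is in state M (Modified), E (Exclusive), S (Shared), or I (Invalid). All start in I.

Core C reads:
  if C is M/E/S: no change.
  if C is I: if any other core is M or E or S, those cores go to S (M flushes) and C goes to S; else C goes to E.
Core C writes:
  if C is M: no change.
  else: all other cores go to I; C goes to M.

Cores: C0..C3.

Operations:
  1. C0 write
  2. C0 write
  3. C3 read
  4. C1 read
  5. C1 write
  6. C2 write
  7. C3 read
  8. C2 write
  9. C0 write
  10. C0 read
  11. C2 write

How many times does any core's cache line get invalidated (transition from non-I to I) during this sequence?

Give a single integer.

Answer: 6

Derivation:
Op 1: C0 write [C0 write: invalidate none -> C0=M] -> [M,I,I,I] (invalidations this op: 0; running total: 0)
Op 2: C0 write [C0 write: already M (modified), no change] -> [M,I,I,I] (invalidations this op: 0; running total: 0)
Op 3: C3 read [C3 read from I: others=['C0=M'] -> C3=S, others downsized to S] -> [S,I,I,S] (invalidations this op: 0; running total: 0)
Op 4: C1 read [C1 read from I: others=['C0=S', 'C3=S'] -> C1=S, others downsized to S] -> [S,S,I,S] (invalidations this op: 0; running total: 0)
Op 5: C1 write [C1 write: invalidate ['C0=S', 'C3=S'] -> C1=M] -> [I,M,I,I] (invalidations this op: 2; running total: 2)
Op 6: C2 write [C2 write: invalidate ['C1=M'] -> C2=M] -> [I,I,M,I] (invalidations this op: 1; running total: 3)
Op 7: C3 read [C3 read from I: others=['C2=M'] -> C3=S, others downsized to S] -> [I,I,S,S] (invalidations this op: 0; running total: 3)
Op 8: C2 write [C2 write: invalidate ['C3=S'] -> C2=M] -> [I,I,M,I] (invalidations this op: 1; running total: 4)
Op 9: C0 write [C0 write: invalidate ['C2=M'] -> C0=M] -> [M,I,I,I] (invalidations this op: 1; running total: 5)
Op 10: C0 read [C0 read: already in M, no change] -> [M,I,I,I] (invalidations this op: 0; running total: 5)
Op 11: C2 write [C2 write: invalidate ['C0=M'] -> C2=M] -> [I,I,M,I] (invalidations this op: 1; running total: 6)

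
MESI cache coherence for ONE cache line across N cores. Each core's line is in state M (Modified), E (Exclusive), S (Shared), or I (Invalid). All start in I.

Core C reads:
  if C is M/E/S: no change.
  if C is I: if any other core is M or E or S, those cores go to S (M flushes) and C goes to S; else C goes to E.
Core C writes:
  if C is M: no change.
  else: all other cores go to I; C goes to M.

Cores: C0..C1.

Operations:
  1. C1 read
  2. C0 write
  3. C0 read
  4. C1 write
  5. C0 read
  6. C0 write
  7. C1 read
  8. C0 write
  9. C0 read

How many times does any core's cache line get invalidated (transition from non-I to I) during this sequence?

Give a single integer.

Answer: 4

Derivation:
Op 1: C1 read [C1 read from I: no other sharers -> C1=E (exclusive)] -> [I,E] (invalidations this op: 0; running total: 0)
Op 2: C0 write [C0 write: invalidate ['C1=E'] -> C0=M] -> [M,I] (invalidations this op: 1; running total: 1)
Op 3: C0 read [C0 read: already in M, no change] -> [M,I] (invalidations this op: 0; running total: 1)
Op 4: C1 write [C1 write: invalidate ['C0=M'] -> C1=M] -> [I,M] (invalidations this op: 1; running total: 2)
Op 5: C0 read [C0 read from I: others=['C1=M'] -> C0=S, others downsized to S] -> [S,S] (invalidations this op: 0; running total: 2)
Op 6: C0 write [C0 write: invalidate ['C1=S'] -> C0=M] -> [M,I] (invalidations this op: 1; running total: 3)
Op 7: C1 read [C1 read from I: others=['C0=M'] -> C1=S, others downsized to S] -> [S,S] (invalidations this op: 0; running total: 3)
Op 8: C0 write [C0 write: invalidate ['C1=S'] -> C0=M] -> [M,I] (invalidations this op: 1; running total: 4)
Op 9: C0 read [C0 read: already in M, no change] -> [M,I] (invalidations this op: 0; running total: 4)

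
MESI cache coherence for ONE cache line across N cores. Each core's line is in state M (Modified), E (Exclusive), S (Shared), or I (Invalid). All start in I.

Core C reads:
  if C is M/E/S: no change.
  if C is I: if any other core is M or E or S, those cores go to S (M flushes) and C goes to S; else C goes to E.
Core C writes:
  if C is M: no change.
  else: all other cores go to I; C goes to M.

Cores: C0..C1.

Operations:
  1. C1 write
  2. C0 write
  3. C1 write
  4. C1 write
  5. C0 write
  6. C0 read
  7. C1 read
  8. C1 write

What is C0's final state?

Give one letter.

Op 1: C1 write [C1 write: invalidate none -> C1=M] -> [I,M]
Op 2: C0 write [C0 write: invalidate ['C1=M'] -> C0=M] -> [M,I]
Op 3: C1 write [C1 write: invalidate ['C0=M'] -> C1=M] -> [I,M]
Op 4: C1 write [C1 write: already M (modified), no change] -> [I,M]
Op 5: C0 write [C0 write: invalidate ['C1=M'] -> C0=M] -> [M,I]
Op 6: C0 read [C0 read: already in M, no change] -> [M,I]
Op 7: C1 read [C1 read from I: others=['C0=M'] -> C1=S, others downsized to S] -> [S,S]
Op 8: C1 write [C1 write: invalidate ['C0=S'] -> C1=M] -> [I,M]

Answer: I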